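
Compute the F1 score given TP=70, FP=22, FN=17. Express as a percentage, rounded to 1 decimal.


Precision = TP / (TP + FP) = 70 / 92 = 0.7609
Recall = TP / (TP + FN) = 70 / 87 = 0.8046
F1 = 2 * P * R / (P + R)
= 2 * 0.7609 * 0.8046 / (0.7609 + 0.8046)
= 1.2244 / 1.5655
= 0.7821
As percentage: 78.2%

78.2


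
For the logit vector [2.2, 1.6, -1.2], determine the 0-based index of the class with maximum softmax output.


Softmax is a monotonic transformation, so it preserves the argmax.
We need to find the index of the maximum logit.
Index 0: 2.2
Index 1: 1.6
Index 2: -1.2
Maximum logit = 2.2 at index 0

0


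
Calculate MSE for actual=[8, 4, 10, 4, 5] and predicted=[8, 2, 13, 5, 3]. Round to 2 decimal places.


Differences: [0, 2, -3, -1, 2]
Squared errors: [0, 4, 9, 1, 4]
Sum of squared errors = 18
MSE = 18 / 5 = 3.60

3.60


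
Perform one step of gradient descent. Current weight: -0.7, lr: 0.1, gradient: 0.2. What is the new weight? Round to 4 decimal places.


w_new = w_old - lr * gradient
= -0.7 - 0.1 * 0.2
= -0.7 - (0.02)
= -0.7200

-0.7200


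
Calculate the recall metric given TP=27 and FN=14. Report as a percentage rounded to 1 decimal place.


Recall = TP / (TP + FN) * 100
= 27 / (27 + 14)
= 27 / 41
= 0.6585
= 65.9%

65.9


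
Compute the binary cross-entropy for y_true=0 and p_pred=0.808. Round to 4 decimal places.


For y=0: Loss = -log(1-p)
= -log(1 - 0.808)
= -log(0.192)
= -(-1.6503)
= 1.6503

1.6503


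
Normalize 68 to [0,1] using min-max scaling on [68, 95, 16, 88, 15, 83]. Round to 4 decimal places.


Min = 15, Max = 95
Range = 95 - 15 = 80
Scaled = (x - min) / (max - min)
= (68 - 15) / 80
= 53 / 80
= 0.6625

0.6625


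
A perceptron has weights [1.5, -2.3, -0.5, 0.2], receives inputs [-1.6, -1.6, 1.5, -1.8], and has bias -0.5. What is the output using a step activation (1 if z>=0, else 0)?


z = w . x + b
= 1.5*-1.6 + -2.3*-1.6 + -0.5*1.5 + 0.2*-1.8 + -0.5
= -2.4 + 3.68 + -0.75 + -0.36 + -0.5
= 0.17 + -0.5
= -0.33
Since z = -0.33 < 0, output = 0

0


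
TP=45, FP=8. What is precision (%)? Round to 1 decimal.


Precision = TP / (TP + FP) * 100
= 45 / (45 + 8)
= 45 / 53
= 0.8491
= 84.9%

84.9


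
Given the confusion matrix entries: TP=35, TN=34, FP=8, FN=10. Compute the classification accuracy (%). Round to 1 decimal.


Accuracy = (TP + TN) / (TP + TN + FP + FN) * 100
= (35 + 34) / (35 + 34 + 8 + 10)
= 69 / 87
= 0.7931
= 79.3%

79.3


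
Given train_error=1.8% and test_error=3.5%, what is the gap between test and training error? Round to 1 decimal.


Generalization gap = test_error - train_error
= 3.5 - 1.8
= 1.7%
A small gap suggests good generalization.

1.7


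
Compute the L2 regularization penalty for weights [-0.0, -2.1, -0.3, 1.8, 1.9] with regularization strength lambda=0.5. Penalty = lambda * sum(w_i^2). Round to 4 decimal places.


Squaring each weight:
(-0.0)^2 = 0.0
(-2.1)^2 = 4.41
(-0.3)^2 = 0.09
1.8^2 = 3.24
1.9^2 = 3.61
Sum of squares = 11.35
Penalty = 0.5 * 11.35 = 5.6750

5.6750


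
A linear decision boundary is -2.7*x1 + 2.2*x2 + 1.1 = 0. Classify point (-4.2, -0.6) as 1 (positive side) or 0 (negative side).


Compute -2.7 * -4.2 + 2.2 * -0.6 + 1.1
= 11.34 + -1.32 + 1.1
= 11.12
Since 11.12 >= 0, the point is on the positive side.

1


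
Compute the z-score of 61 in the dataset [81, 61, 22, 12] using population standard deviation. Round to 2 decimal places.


Mean = (81 + 61 + 22 + 12) / 4 = 44.0
Variance = sum((x_i - mean)^2) / n = 791.5
Std = sqrt(791.5) = 28.1336
Z = (x - mean) / std
= (61 - 44.0) / 28.1336
= 17.0 / 28.1336
= 0.60

0.60


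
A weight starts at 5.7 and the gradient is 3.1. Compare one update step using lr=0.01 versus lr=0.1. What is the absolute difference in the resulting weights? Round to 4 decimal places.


With lr=0.01: w_new = 5.7 - 0.01 * 3.1 = 5.669
With lr=0.1: w_new = 5.7 - 0.1 * 3.1 = 5.39
Absolute difference = |5.669 - 5.39|
= 0.2790

0.2790


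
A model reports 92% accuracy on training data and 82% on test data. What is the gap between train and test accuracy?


Gap = train_accuracy - test_accuracy
= 92 - 82
= 10%
This moderate gap may indicate mild overfitting.

10


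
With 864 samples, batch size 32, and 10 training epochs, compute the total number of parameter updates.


Iterations per epoch = 864 / 32 = 27
Total updates = iterations_per_epoch * epochs
= 27 * 10
= 270

270


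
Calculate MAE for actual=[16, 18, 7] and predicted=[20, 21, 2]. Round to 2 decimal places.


Absolute errors: [4, 3, 5]
Sum of absolute errors = 12
MAE = 12 / 3 = 4.00

4.00


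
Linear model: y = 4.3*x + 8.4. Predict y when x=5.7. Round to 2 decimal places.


y = 4.3 * 5.7 + (8.4)
= 24.51 + (8.4)
= 32.91

32.91


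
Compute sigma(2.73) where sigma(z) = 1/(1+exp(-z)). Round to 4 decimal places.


sigmoid(z) = 1 / (1 + exp(-z))
exp(-(2.73)) = exp(-2.73) = 0.0652
1 + 0.0652 = 1.0652
1 / 1.0652 = 0.9388

0.9388


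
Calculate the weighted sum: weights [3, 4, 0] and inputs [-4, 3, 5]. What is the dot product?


Element-wise products:
3 * -4 = -12
4 * 3 = 12
0 * 5 = 0
Sum = -12 + 12 + 0
= 0

0


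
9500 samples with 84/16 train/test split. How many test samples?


Train samples = 9500 * 84% = 7980
Test samples = 9500 - 7980
= 1520

1520


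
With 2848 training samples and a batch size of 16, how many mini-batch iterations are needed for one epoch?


Iterations per epoch = dataset_size / batch_size
= 2848 / 16
= 178

178


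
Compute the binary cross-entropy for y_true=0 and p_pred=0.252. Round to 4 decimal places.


For y=0: Loss = -log(1-p)
= -log(1 - 0.252)
= -log(0.748)
= -(-0.2904)
= 0.2904

0.2904


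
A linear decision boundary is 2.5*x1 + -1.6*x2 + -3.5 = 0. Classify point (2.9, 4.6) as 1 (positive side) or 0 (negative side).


Compute 2.5 * 2.9 + -1.6 * 4.6 + -3.5
= 7.25 + -7.36 + -3.5
= -3.61
Since -3.61 < 0, the point is on the negative side.

0


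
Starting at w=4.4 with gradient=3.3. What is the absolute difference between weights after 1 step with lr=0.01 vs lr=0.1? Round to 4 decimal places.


With lr=0.01: w_new = 4.4 - 0.01 * 3.3 = 4.367
With lr=0.1: w_new = 4.4 - 0.1 * 3.3 = 4.07
Absolute difference = |4.367 - 4.07|
= 0.2970

0.2970


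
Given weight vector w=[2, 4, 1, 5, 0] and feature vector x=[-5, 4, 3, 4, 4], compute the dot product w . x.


Element-wise products:
2 * -5 = -10
4 * 4 = 16
1 * 3 = 3
5 * 4 = 20
0 * 4 = 0
Sum = -10 + 16 + 3 + 20 + 0
= 29

29


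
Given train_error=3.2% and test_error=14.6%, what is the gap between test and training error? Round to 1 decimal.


Generalization gap = test_error - train_error
= 14.6 - 3.2
= 11.4%
A large gap suggests overfitting.

11.4


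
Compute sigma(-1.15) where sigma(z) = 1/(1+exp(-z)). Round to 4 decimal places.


sigmoid(z) = 1 / (1 + exp(-z))
exp(-(-1.15)) = exp(1.15) = 3.1582
1 + 3.1582 = 4.1582
1 / 4.1582 = 0.2405

0.2405


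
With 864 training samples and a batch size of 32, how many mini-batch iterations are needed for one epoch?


Iterations per epoch = dataset_size / batch_size
= 864 / 32
= 27

27


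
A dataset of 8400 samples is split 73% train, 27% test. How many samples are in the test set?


Train samples = 8400 * 73% = 6132
Test samples = 8400 - 6132
= 2268

2268


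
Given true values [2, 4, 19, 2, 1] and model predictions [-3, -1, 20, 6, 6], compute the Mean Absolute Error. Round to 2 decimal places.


Absolute errors: [5, 5, 1, 4, 5]
Sum of absolute errors = 20
MAE = 20 / 5 = 4.00

4.00


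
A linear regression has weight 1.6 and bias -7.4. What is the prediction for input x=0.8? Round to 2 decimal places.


y = 1.6 * 0.8 + (-7.4)
= 1.28 + (-7.4)
= -6.12

-6.12


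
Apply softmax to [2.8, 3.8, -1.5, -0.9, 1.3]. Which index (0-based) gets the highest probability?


Softmax is a monotonic transformation, so it preserves the argmax.
We need to find the index of the maximum logit.
Index 0: 2.8
Index 1: 3.8
Index 2: -1.5
Index 3: -0.9
Index 4: 1.3
Maximum logit = 3.8 at index 1

1


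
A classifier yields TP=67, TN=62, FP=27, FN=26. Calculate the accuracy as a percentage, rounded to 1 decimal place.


Accuracy = (TP + TN) / (TP + TN + FP + FN) * 100
= (67 + 62) / (67 + 62 + 27 + 26)
= 129 / 182
= 0.7088
= 70.9%

70.9


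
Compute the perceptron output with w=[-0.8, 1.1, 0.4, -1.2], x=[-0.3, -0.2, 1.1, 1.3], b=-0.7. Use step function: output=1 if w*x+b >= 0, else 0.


z = w . x + b
= -0.8*-0.3 + 1.1*-0.2 + 0.4*1.1 + -1.2*1.3 + -0.7
= 0.24 + -0.22 + 0.44 + -1.56 + -0.7
= -1.1 + -0.7
= -1.8
Since z = -1.8 < 0, output = 0

0


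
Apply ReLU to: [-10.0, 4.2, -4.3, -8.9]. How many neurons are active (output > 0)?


ReLU(x) = max(0, x) for each element:
ReLU(-10.0) = 0
ReLU(4.2) = 4.2
ReLU(-4.3) = 0
ReLU(-8.9) = 0
Active neurons (>0): 1

1


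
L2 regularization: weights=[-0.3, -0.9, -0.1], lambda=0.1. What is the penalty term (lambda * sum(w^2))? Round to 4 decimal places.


Squaring each weight:
(-0.3)^2 = 0.09
(-0.9)^2 = 0.81
(-0.1)^2 = 0.01
Sum of squares = 0.91
Penalty = 0.1 * 0.91 = 0.0910

0.0910


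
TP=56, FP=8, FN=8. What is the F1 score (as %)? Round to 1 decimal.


Precision = TP / (TP + FP) = 56 / 64 = 0.875
Recall = TP / (TP + FN) = 56 / 64 = 0.875
F1 = 2 * P * R / (P + R)
= 2 * 0.875 * 0.875 / (0.875 + 0.875)
= 1.5312 / 1.75
= 0.875
As percentage: 87.5%

87.5


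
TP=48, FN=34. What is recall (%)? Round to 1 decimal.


Recall = TP / (TP + FN) * 100
= 48 / (48 + 34)
= 48 / 82
= 0.5854
= 58.5%

58.5


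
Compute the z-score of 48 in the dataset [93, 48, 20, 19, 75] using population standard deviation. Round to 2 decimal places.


Mean = (93 + 48 + 20 + 19 + 75) / 5 = 51.0
Variance = sum((x_i - mean)^2) / n = 866.8
Std = sqrt(866.8) = 29.4415
Z = (x - mean) / std
= (48 - 51.0) / 29.4415
= -3.0 / 29.4415
= -0.10

-0.10


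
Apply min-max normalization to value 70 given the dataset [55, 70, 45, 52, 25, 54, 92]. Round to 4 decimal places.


Min = 25, Max = 92
Range = 92 - 25 = 67
Scaled = (x - min) / (max - min)
= (70 - 25) / 67
= 45 / 67
= 0.6716

0.6716


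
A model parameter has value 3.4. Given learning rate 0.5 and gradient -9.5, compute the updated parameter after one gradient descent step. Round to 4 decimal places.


w_new = w_old - lr * gradient
= 3.4 - 0.5 * -9.5
= 3.4 - (-4.75)
= 8.1500

8.1500


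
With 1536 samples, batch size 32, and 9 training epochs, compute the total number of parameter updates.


Iterations per epoch = 1536 / 32 = 48
Total updates = iterations_per_epoch * epochs
= 48 * 9
= 432

432


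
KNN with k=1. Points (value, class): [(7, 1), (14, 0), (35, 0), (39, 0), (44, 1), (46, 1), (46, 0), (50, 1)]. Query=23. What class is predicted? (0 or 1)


Distances from query 23:
Point 14 (class 0): distance = 9
K=1 nearest neighbors: classes = [0]
Votes for class 1: 0 / 1
Majority vote => class 0

0


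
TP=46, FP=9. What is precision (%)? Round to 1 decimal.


Precision = TP / (TP + FP) * 100
= 46 / (46 + 9)
= 46 / 55
= 0.8364
= 83.6%

83.6


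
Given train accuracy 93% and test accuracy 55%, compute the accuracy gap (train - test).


Gap = train_accuracy - test_accuracy
= 93 - 55
= 38%
This large gap strongly indicates overfitting.

38


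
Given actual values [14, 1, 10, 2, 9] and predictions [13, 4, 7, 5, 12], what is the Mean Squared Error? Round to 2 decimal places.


Differences: [1, -3, 3, -3, -3]
Squared errors: [1, 9, 9, 9, 9]
Sum of squared errors = 37
MSE = 37 / 5 = 7.40

7.40


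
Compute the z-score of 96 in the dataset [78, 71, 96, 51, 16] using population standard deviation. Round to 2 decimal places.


Mean = (78 + 71 + 96 + 51 + 16) / 5 = 62.4
Variance = sum((x_i - mean)^2) / n = 745.84
Std = sqrt(745.84) = 27.3101
Z = (x - mean) / std
= (96 - 62.4) / 27.3101
= 33.6 / 27.3101
= 1.23

1.23


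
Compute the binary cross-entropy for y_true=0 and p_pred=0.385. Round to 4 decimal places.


For y=0: Loss = -log(1-p)
= -log(1 - 0.385)
= -log(0.615)
= -(-0.4861)
= 0.4861

0.4861


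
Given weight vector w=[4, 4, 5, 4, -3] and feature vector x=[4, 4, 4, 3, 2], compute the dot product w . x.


Element-wise products:
4 * 4 = 16
4 * 4 = 16
5 * 4 = 20
4 * 3 = 12
-3 * 2 = -6
Sum = 16 + 16 + 20 + 12 + -6
= 58

58


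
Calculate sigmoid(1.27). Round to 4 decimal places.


sigmoid(z) = 1 / (1 + exp(-z))
exp(-(1.27)) = exp(-1.27) = 0.2808
1 + 0.2808 = 1.2808
1 / 1.2808 = 0.7807

0.7807


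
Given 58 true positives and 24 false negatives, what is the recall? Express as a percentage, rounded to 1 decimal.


Recall = TP / (TP + FN) * 100
= 58 / (58 + 24)
= 58 / 82
= 0.7073
= 70.7%

70.7


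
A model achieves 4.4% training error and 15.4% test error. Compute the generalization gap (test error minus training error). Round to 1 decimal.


Generalization gap = test_error - train_error
= 15.4 - 4.4
= 11.0%
A large gap suggests overfitting.

11.0


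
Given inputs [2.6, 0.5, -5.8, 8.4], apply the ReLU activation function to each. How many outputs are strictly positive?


ReLU(x) = max(0, x) for each element:
ReLU(2.6) = 2.6
ReLU(0.5) = 0.5
ReLU(-5.8) = 0
ReLU(8.4) = 8.4
Active neurons (>0): 3

3


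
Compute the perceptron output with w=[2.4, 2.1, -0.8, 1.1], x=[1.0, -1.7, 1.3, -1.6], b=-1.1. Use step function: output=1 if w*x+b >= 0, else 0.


z = w . x + b
= 2.4*1.0 + 2.1*-1.7 + -0.8*1.3 + 1.1*-1.6 + -1.1
= 2.4 + -3.57 + -1.04 + -1.76 + -1.1
= -3.97 + -1.1
= -5.07
Since z = -5.07 < 0, output = 0

0


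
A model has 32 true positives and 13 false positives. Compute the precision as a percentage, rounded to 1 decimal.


Precision = TP / (TP + FP) * 100
= 32 / (32 + 13)
= 32 / 45
= 0.7111
= 71.1%

71.1


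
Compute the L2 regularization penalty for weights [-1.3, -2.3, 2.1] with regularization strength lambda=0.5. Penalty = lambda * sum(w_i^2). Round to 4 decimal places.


Squaring each weight:
(-1.3)^2 = 1.69
(-2.3)^2 = 5.29
2.1^2 = 4.41
Sum of squares = 11.39
Penalty = 0.5 * 11.39 = 5.6950

5.6950


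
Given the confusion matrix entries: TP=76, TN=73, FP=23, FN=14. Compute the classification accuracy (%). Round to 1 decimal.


Accuracy = (TP + TN) / (TP + TN + FP + FN) * 100
= (76 + 73) / (76 + 73 + 23 + 14)
= 149 / 186
= 0.8011
= 80.1%

80.1


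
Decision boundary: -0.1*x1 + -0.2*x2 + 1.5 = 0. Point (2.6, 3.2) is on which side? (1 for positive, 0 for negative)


Compute -0.1 * 2.6 + -0.2 * 3.2 + 1.5
= -0.26 + -0.64 + 1.5
= 0.6
Since 0.6 >= 0, the point is on the positive side.

1


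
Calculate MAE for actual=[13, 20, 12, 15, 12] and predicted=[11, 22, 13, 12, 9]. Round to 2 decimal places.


Absolute errors: [2, 2, 1, 3, 3]
Sum of absolute errors = 11
MAE = 11 / 5 = 2.20

2.20


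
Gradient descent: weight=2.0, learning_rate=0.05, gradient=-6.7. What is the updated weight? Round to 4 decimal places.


w_new = w_old - lr * gradient
= 2.0 - 0.05 * -6.7
= 2.0 - (-0.335)
= 2.3350

2.3350


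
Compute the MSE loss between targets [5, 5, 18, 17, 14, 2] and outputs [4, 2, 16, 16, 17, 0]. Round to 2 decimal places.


Differences: [1, 3, 2, 1, -3, 2]
Squared errors: [1, 9, 4, 1, 9, 4]
Sum of squared errors = 28
MSE = 28 / 6 = 4.67

4.67


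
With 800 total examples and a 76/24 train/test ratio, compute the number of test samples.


Train samples = 800 * 76% = 608
Test samples = 800 - 608
= 192

192


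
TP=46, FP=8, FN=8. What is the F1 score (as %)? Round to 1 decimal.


Precision = TP / (TP + FP) = 46 / 54 = 0.8519
Recall = TP / (TP + FN) = 46 / 54 = 0.8519
F1 = 2 * P * R / (P + R)
= 2 * 0.8519 * 0.8519 / (0.8519 + 0.8519)
= 1.4513 / 1.7037
= 0.8519
As percentage: 85.2%

85.2


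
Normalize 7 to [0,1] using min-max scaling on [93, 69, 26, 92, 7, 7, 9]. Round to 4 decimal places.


Min = 7, Max = 93
Range = 93 - 7 = 86
Scaled = (x - min) / (max - min)
= (7 - 7) / 86
= 0 / 86
= 0.0000

0.0000


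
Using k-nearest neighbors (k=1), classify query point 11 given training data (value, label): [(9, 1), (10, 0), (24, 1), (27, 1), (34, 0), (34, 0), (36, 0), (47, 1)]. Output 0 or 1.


Distances from query 11:
Point 10 (class 0): distance = 1
K=1 nearest neighbors: classes = [0]
Votes for class 1: 0 / 1
Majority vote => class 0

0


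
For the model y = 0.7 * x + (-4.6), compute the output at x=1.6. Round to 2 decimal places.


y = 0.7 * 1.6 + (-4.6)
= 1.12 + (-4.6)
= -3.48

-3.48


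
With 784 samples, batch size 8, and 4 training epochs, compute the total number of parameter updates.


Iterations per epoch = 784 / 8 = 98
Total updates = iterations_per_epoch * epochs
= 98 * 4
= 392

392


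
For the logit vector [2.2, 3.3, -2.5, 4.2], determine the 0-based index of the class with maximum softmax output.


Softmax is a monotonic transformation, so it preserves the argmax.
We need to find the index of the maximum logit.
Index 0: 2.2
Index 1: 3.3
Index 2: -2.5
Index 3: 4.2
Maximum logit = 4.2 at index 3

3


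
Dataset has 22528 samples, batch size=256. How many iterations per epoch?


Iterations per epoch = dataset_size / batch_size
= 22528 / 256
= 88

88


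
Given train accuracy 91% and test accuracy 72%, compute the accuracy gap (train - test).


Gap = train_accuracy - test_accuracy
= 91 - 72
= 19%
This gap suggests the model is overfitting.

19


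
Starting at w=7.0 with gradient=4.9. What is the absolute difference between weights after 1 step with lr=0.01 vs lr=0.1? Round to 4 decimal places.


With lr=0.01: w_new = 7.0 - 0.01 * 4.9 = 6.951
With lr=0.1: w_new = 7.0 - 0.1 * 4.9 = 6.51
Absolute difference = |6.951 - 6.51|
= 0.4410

0.4410


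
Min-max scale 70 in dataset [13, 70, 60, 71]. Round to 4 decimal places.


Min = 13, Max = 71
Range = 71 - 13 = 58
Scaled = (x - min) / (max - min)
= (70 - 13) / 58
= 57 / 58
= 0.9828

0.9828


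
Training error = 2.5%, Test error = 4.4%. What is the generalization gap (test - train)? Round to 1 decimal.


Generalization gap = test_error - train_error
= 4.4 - 2.5
= 1.9%
A small gap suggests good generalization.

1.9


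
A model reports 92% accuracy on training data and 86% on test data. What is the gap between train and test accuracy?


Gap = train_accuracy - test_accuracy
= 92 - 86
= 6%
This moderate gap may indicate mild overfitting.

6


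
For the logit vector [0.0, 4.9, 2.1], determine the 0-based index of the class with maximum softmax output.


Softmax is a monotonic transformation, so it preserves the argmax.
We need to find the index of the maximum logit.
Index 0: 0.0
Index 1: 4.9
Index 2: 2.1
Maximum logit = 4.9 at index 1

1


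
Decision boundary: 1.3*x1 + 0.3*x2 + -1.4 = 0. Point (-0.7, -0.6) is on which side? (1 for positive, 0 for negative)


Compute 1.3 * -0.7 + 0.3 * -0.6 + -1.4
= -0.91 + -0.18 + -1.4
= -2.49
Since -2.49 < 0, the point is on the negative side.

0


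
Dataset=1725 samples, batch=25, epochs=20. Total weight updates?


Iterations per epoch = 1725 / 25 = 69
Total updates = iterations_per_epoch * epochs
= 69 * 20
= 1380

1380


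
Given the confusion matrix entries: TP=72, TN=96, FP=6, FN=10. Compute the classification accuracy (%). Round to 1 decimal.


Accuracy = (TP + TN) / (TP + TN + FP + FN) * 100
= (72 + 96) / (72 + 96 + 6 + 10)
= 168 / 184
= 0.913
= 91.3%

91.3


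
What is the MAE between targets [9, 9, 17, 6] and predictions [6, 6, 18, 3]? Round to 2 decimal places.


Absolute errors: [3, 3, 1, 3]
Sum of absolute errors = 10
MAE = 10 / 4 = 2.50

2.50


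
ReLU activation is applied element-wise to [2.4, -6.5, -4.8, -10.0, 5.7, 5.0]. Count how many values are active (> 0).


ReLU(x) = max(0, x) for each element:
ReLU(2.4) = 2.4
ReLU(-6.5) = 0
ReLU(-4.8) = 0
ReLU(-10.0) = 0
ReLU(5.7) = 5.7
ReLU(5.0) = 5.0
Active neurons (>0): 3

3


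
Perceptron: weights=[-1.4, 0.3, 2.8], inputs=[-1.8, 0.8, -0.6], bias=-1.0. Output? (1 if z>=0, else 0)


z = w . x + b
= -1.4*-1.8 + 0.3*0.8 + 2.8*-0.6 + -1.0
= 2.52 + 0.24 + -1.68 + -1.0
= 1.08 + -1.0
= 0.08
Since z = 0.08 >= 0, output = 1

1


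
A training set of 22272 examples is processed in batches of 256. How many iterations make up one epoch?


Iterations per epoch = dataset_size / batch_size
= 22272 / 256
= 87

87


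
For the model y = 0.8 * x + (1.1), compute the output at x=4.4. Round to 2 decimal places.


y = 0.8 * 4.4 + (1.1)
= 3.52 + (1.1)
= 4.62

4.62


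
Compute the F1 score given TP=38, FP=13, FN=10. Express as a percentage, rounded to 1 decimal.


Precision = TP / (TP + FP) = 38 / 51 = 0.7451
Recall = TP / (TP + FN) = 38 / 48 = 0.7917
F1 = 2 * P * R / (P + R)
= 2 * 0.7451 * 0.7917 / (0.7451 + 0.7917)
= 1.1797 / 1.5368
= 0.7677
As percentage: 76.8%

76.8


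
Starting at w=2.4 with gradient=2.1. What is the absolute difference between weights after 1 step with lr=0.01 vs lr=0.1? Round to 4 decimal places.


With lr=0.01: w_new = 2.4 - 0.01 * 2.1 = 2.379
With lr=0.1: w_new = 2.4 - 0.1 * 2.1 = 2.19
Absolute difference = |2.379 - 2.19|
= 0.1890

0.1890


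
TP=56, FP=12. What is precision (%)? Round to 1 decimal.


Precision = TP / (TP + FP) * 100
= 56 / (56 + 12)
= 56 / 68
= 0.8235
= 82.4%

82.4


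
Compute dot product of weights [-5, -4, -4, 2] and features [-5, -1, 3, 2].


Element-wise products:
-5 * -5 = 25
-4 * -1 = 4
-4 * 3 = -12
2 * 2 = 4
Sum = 25 + 4 + -12 + 4
= 21

21


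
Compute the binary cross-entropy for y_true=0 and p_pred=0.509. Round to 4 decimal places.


For y=0: Loss = -log(1-p)
= -log(1 - 0.509)
= -log(0.491)
= -(-0.7113)
= 0.7113

0.7113


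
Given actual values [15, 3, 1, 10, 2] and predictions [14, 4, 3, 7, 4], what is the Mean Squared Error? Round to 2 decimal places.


Differences: [1, -1, -2, 3, -2]
Squared errors: [1, 1, 4, 9, 4]
Sum of squared errors = 19
MSE = 19 / 5 = 3.80

3.80


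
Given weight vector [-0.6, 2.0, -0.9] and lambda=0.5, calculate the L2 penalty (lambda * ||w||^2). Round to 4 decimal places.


Squaring each weight:
(-0.6)^2 = 0.36
2.0^2 = 4.0
(-0.9)^2 = 0.81
Sum of squares = 5.17
Penalty = 0.5 * 5.17 = 2.5850

2.5850


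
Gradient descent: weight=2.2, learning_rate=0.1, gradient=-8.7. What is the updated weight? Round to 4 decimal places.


w_new = w_old - lr * gradient
= 2.2 - 0.1 * -8.7
= 2.2 - (-0.87)
= 3.0700

3.0700


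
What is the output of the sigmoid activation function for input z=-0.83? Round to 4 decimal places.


sigmoid(z) = 1 / (1 + exp(-z))
exp(-(-0.83)) = exp(0.83) = 2.2933
1 + 2.2933 = 3.2933
1 / 3.2933 = 0.3036

0.3036


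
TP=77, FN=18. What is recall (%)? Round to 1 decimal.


Recall = TP / (TP + FN) * 100
= 77 / (77 + 18)
= 77 / 95
= 0.8105
= 81.1%

81.1


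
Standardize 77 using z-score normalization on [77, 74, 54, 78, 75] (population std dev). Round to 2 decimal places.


Mean = (77 + 74 + 54 + 78 + 75) / 5 = 71.6
Variance = sum((x_i - mean)^2) / n = 79.44
Std = sqrt(79.44) = 8.9129
Z = (x - mean) / std
= (77 - 71.6) / 8.9129
= 5.4 / 8.9129
= 0.61

0.61


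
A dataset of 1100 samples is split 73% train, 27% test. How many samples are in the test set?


Train samples = 1100 * 73% = 803
Test samples = 1100 - 803
= 297

297


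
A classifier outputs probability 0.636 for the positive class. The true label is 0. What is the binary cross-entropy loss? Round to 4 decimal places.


For y=0: Loss = -log(1-p)
= -log(1 - 0.636)
= -log(0.364)
= -(-1.0106)
= 1.0106

1.0106


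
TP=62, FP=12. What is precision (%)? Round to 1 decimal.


Precision = TP / (TP + FP) * 100
= 62 / (62 + 12)
= 62 / 74
= 0.8378
= 83.8%

83.8


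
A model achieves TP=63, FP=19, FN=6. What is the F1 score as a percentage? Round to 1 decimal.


Precision = TP / (TP + FP) = 63 / 82 = 0.7683
Recall = TP / (TP + FN) = 63 / 69 = 0.913
F1 = 2 * P * R / (P + R)
= 2 * 0.7683 * 0.913 / (0.7683 + 0.913)
= 1.403 / 1.6813
= 0.8344
As percentage: 83.4%

83.4


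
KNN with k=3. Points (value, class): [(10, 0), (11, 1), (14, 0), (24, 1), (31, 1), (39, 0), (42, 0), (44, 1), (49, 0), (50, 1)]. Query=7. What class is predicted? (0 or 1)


Distances from query 7:
Point 10 (class 0): distance = 3
Point 11 (class 1): distance = 4
Point 14 (class 0): distance = 7
K=3 nearest neighbors: classes = [0, 1, 0]
Votes for class 1: 1 / 3
Majority vote => class 0

0


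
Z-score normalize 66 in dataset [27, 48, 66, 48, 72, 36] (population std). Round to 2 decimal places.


Mean = (27 + 48 + 66 + 48 + 72 + 36) / 6 = 49.5
Variance = sum((x_i - mean)^2) / n = 245.25
Std = sqrt(245.25) = 15.6605
Z = (x - mean) / std
= (66 - 49.5) / 15.6605
= 16.5 / 15.6605
= 1.05

1.05


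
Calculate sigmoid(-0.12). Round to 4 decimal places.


sigmoid(z) = 1 / (1 + exp(-z))
exp(-(-0.12)) = exp(0.12) = 1.1275
1 + 1.1275 = 2.1275
1 / 2.1275 = 0.4700

0.4700


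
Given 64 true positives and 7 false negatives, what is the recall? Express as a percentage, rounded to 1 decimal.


Recall = TP / (TP + FN) * 100
= 64 / (64 + 7)
= 64 / 71
= 0.9014
= 90.1%

90.1


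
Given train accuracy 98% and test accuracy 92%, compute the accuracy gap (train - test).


Gap = train_accuracy - test_accuracy
= 98 - 92
= 6%
This moderate gap may indicate mild overfitting.

6


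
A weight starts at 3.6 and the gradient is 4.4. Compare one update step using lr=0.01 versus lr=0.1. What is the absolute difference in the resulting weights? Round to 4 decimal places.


With lr=0.01: w_new = 3.6 - 0.01 * 4.4 = 3.556
With lr=0.1: w_new = 3.6 - 0.1 * 4.4 = 3.16
Absolute difference = |3.556 - 3.16|
= 0.3960

0.3960


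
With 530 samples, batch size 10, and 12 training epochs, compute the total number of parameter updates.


Iterations per epoch = 530 / 10 = 53
Total updates = iterations_per_epoch * epochs
= 53 * 12
= 636

636


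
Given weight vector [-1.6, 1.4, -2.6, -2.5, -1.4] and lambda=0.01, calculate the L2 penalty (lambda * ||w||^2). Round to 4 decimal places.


Squaring each weight:
(-1.6)^2 = 2.56
1.4^2 = 1.96
(-2.6)^2 = 6.76
(-2.5)^2 = 6.25
(-1.4)^2 = 1.96
Sum of squares = 19.49
Penalty = 0.01 * 19.49 = 0.1949

0.1949


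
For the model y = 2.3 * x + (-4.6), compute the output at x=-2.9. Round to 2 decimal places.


y = 2.3 * -2.9 + (-4.6)
= -6.67 + (-4.6)
= -11.27

-11.27


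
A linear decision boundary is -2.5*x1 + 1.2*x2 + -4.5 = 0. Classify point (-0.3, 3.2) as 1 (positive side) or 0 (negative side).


Compute -2.5 * -0.3 + 1.2 * 3.2 + -4.5
= 0.75 + 3.84 + -4.5
= 0.09
Since 0.09 >= 0, the point is on the positive side.

1


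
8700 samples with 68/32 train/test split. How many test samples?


Train samples = 8700 * 68% = 5916
Test samples = 8700 - 5916
= 2784

2784


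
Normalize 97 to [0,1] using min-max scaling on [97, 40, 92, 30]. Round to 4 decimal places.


Min = 30, Max = 97
Range = 97 - 30 = 67
Scaled = (x - min) / (max - min)
= (97 - 30) / 67
= 67 / 67
= 1.0000

1.0000


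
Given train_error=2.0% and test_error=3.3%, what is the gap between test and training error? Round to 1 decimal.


Generalization gap = test_error - train_error
= 3.3 - 2.0
= 1.3%
A small gap suggests good generalization.

1.3


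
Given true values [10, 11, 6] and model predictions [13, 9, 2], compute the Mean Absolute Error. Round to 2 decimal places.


Absolute errors: [3, 2, 4]
Sum of absolute errors = 9
MAE = 9 / 3 = 3.00

3.00


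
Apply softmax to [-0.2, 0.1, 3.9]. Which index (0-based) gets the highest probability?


Softmax is a monotonic transformation, so it preserves the argmax.
We need to find the index of the maximum logit.
Index 0: -0.2
Index 1: 0.1
Index 2: 3.9
Maximum logit = 3.9 at index 2

2


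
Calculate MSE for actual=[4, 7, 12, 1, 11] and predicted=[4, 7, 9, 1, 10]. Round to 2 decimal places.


Differences: [0, 0, 3, 0, 1]
Squared errors: [0, 0, 9, 0, 1]
Sum of squared errors = 10
MSE = 10 / 5 = 2.00

2.00


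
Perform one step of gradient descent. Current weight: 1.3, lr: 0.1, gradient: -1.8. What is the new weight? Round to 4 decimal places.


w_new = w_old - lr * gradient
= 1.3 - 0.1 * -1.8
= 1.3 - (-0.18)
= 1.4800

1.4800


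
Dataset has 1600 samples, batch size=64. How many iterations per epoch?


Iterations per epoch = dataset_size / batch_size
= 1600 / 64
= 25

25


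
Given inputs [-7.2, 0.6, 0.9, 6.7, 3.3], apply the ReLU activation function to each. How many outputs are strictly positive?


ReLU(x) = max(0, x) for each element:
ReLU(-7.2) = 0
ReLU(0.6) = 0.6
ReLU(0.9) = 0.9
ReLU(6.7) = 6.7
ReLU(3.3) = 3.3
Active neurons (>0): 4

4


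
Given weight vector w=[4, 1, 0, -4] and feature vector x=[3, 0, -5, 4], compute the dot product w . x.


Element-wise products:
4 * 3 = 12
1 * 0 = 0
0 * -5 = 0
-4 * 4 = -16
Sum = 12 + 0 + 0 + -16
= -4

-4


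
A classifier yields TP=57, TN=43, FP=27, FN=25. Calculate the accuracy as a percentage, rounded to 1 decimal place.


Accuracy = (TP + TN) / (TP + TN + FP + FN) * 100
= (57 + 43) / (57 + 43 + 27 + 25)
= 100 / 152
= 0.6579
= 65.8%

65.8


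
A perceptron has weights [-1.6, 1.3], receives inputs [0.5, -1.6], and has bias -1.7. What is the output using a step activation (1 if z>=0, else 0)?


z = w . x + b
= -1.6*0.5 + 1.3*-1.6 + -1.7
= -0.8 + -2.08 + -1.7
= -2.88 + -1.7
= -4.58
Since z = -4.58 < 0, output = 0

0


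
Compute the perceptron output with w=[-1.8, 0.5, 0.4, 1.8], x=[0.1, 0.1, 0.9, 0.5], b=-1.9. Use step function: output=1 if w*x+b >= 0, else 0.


z = w . x + b
= -1.8*0.1 + 0.5*0.1 + 0.4*0.9 + 1.8*0.5 + -1.9
= -0.18 + 0.05 + 0.36 + 0.9 + -1.9
= 1.13 + -1.9
= -0.77
Since z = -0.77 < 0, output = 0

0


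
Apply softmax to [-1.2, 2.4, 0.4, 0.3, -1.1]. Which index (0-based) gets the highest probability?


Softmax is a monotonic transformation, so it preserves the argmax.
We need to find the index of the maximum logit.
Index 0: -1.2
Index 1: 2.4
Index 2: 0.4
Index 3: 0.3
Index 4: -1.1
Maximum logit = 2.4 at index 1

1


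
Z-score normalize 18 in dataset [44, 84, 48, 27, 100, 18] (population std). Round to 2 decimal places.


Mean = (44 + 84 + 48 + 27 + 100 + 18) / 6 = 53.5
Variance = sum((x_i - mean)^2) / n = 862.5833
Std = sqrt(862.5833) = 29.3698
Z = (x - mean) / std
= (18 - 53.5) / 29.3698
= -35.5 / 29.3698
= -1.21

-1.21


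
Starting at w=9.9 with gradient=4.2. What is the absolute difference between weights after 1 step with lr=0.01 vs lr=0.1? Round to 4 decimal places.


With lr=0.01: w_new = 9.9 - 0.01 * 4.2 = 9.858
With lr=0.1: w_new = 9.9 - 0.1 * 4.2 = 9.48
Absolute difference = |9.858 - 9.48|
= 0.3780

0.3780


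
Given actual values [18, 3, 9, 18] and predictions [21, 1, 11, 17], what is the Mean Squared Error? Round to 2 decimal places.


Differences: [-3, 2, -2, 1]
Squared errors: [9, 4, 4, 1]
Sum of squared errors = 18
MSE = 18 / 4 = 4.50

4.50


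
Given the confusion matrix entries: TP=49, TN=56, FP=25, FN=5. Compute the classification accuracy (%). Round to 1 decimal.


Accuracy = (TP + TN) / (TP + TN + FP + FN) * 100
= (49 + 56) / (49 + 56 + 25 + 5)
= 105 / 135
= 0.7778
= 77.8%

77.8


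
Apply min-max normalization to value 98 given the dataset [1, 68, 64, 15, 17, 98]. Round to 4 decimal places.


Min = 1, Max = 98
Range = 98 - 1 = 97
Scaled = (x - min) / (max - min)
= (98 - 1) / 97
= 97 / 97
= 1.0000

1.0000


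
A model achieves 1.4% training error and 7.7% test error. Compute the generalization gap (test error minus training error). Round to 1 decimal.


Generalization gap = test_error - train_error
= 7.7 - 1.4
= 6.3%
A moderate gap.

6.3


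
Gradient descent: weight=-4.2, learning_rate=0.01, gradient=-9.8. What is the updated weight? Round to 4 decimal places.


w_new = w_old - lr * gradient
= -4.2 - 0.01 * -9.8
= -4.2 - (-0.098)
= -4.1020

-4.1020


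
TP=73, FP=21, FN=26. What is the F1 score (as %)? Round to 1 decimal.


Precision = TP / (TP + FP) = 73 / 94 = 0.7766
Recall = TP / (TP + FN) = 73 / 99 = 0.7374
F1 = 2 * P * R / (P + R)
= 2 * 0.7766 * 0.7374 / (0.7766 + 0.7374)
= 1.1453 / 1.514
= 0.7565
As percentage: 75.6%

75.6


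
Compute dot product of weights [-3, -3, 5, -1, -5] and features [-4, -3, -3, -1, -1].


Element-wise products:
-3 * -4 = 12
-3 * -3 = 9
5 * -3 = -15
-1 * -1 = 1
-5 * -1 = 5
Sum = 12 + 9 + -15 + 1 + 5
= 12

12


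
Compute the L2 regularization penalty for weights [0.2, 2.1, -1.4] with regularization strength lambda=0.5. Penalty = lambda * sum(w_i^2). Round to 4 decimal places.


Squaring each weight:
0.2^2 = 0.04
2.1^2 = 4.41
(-1.4)^2 = 1.96
Sum of squares = 6.41
Penalty = 0.5 * 6.41 = 3.2050

3.2050


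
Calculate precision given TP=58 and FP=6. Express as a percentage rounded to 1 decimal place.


Precision = TP / (TP + FP) * 100
= 58 / (58 + 6)
= 58 / 64
= 0.9062
= 90.6%

90.6


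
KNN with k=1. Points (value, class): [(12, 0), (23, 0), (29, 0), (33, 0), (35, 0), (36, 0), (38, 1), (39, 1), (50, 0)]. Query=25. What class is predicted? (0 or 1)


Distances from query 25:
Point 23 (class 0): distance = 2
K=1 nearest neighbors: classes = [0]
Votes for class 1: 0 / 1
Majority vote => class 0

0


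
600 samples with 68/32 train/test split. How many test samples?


Train samples = 600 * 68% = 408
Test samples = 600 - 408
= 192

192


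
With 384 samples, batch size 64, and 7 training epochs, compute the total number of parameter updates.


Iterations per epoch = 384 / 64 = 6
Total updates = iterations_per_epoch * epochs
= 6 * 7
= 42

42


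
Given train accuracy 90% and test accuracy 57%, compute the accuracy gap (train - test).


Gap = train_accuracy - test_accuracy
= 90 - 57
= 33%
This large gap strongly indicates overfitting.

33


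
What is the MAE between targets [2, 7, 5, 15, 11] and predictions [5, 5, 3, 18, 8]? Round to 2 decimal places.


Absolute errors: [3, 2, 2, 3, 3]
Sum of absolute errors = 13
MAE = 13 / 5 = 2.60

2.60


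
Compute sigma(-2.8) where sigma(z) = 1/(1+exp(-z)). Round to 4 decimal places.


sigmoid(z) = 1 / (1 + exp(-z))
exp(-(-2.8)) = exp(2.8) = 16.4446
1 + 16.4446 = 17.4446
1 / 17.4446 = 0.0573

0.0573


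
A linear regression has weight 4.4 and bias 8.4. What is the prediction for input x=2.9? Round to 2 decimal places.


y = 4.4 * 2.9 + (8.4)
= 12.76 + (8.4)
= 21.16

21.16


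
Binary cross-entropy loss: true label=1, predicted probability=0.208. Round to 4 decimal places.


For y=1: Loss = -log(p)
= -log(0.208)
= -(-1.5702)
= 1.5702

1.5702


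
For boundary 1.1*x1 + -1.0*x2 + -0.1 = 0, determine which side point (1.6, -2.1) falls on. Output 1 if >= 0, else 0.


Compute 1.1 * 1.6 + -1.0 * -2.1 + -0.1
= 1.76 + 2.1 + -0.1
= 3.76
Since 3.76 >= 0, the point is on the positive side.

1


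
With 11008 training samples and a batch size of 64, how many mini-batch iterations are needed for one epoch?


Iterations per epoch = dataset_size / batch_size
= 11008 / 64
= 172

172


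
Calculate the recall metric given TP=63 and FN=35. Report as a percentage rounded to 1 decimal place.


Recall = TP / (TP + FN) * 100
= 63 / (63 + 35)
= 63 / 98
= 0.6429
= 64.3%

64.3


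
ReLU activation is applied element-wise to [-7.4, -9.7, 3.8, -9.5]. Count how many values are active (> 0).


ReLU(x) = max(0, x) for each element:
ReLU(-7.4) = 0
ReLU(-9.7) = 0
ReLU(3.8) = 3.8
ReLU(-9.5) = 0
Active neurons (>0): 1

1


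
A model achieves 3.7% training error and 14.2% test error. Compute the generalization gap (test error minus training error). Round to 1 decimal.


Generalization gap = test_error - train_error
= 14.2 - 3.7
= 10.5%
A large gap suggests overfitting.

10.5


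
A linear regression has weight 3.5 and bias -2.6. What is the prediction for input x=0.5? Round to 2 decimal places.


y = 3.5 * 0.5 + (-2.6)
= 1.75 + (-2.6)
= -0.85

-0.85


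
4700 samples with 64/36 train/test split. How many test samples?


Train samples = 4700 * 64% = 3008
Test samples = 4700 - 3008
= 1692

1692


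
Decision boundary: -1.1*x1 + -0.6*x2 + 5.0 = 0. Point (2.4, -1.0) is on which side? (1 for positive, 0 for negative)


Compute -1.1 * 2.4 + -0.6 * -1.0 + 5.0
= -2.64 + 0.6 + 5.0
= 2.96
Since 2.96 >= 0, the point is on the positive side.

1


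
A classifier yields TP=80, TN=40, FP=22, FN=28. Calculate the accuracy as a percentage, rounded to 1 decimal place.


Accuracy = (TP + TN) / (TP + TN + FP + FN) * 100
= (80 + 40) / (80 + 40 + 22 + 28)
= 120 / 170
= 0.7059
= 70.6%

70.6


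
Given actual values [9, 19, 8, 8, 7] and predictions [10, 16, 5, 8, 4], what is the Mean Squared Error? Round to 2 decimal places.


Differences: [-1, 3, 3, 0, 3]
Squared errors: [1, 9, 9, 0, 9]
Sum of squared errors = 28
MSE = 28 / 5 = 5.60

5.60


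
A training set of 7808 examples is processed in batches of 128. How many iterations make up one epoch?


Iterations per epoch = dataset_size / batch_size
= 7808 / 128
= 61

61


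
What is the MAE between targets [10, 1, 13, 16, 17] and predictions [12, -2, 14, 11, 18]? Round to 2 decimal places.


Absolute errors: [2, 3, 1, 5, 1]
Sum of absolute errors = 12
MAE = 12 / 5 = 2.40

2.40


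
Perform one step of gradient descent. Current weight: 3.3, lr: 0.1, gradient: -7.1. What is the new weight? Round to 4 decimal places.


w_new = w_old - lr * gradient
= 3.3 - 0.1 * -7.1
= 3.3 - (-0.71)
= 4.0100

4.0100


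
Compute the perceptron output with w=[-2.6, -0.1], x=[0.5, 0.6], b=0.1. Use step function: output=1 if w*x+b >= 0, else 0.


z = w . x + b
= -2.6*0.5 + -0.1*0.6 + 0.1
= -1.3 + -0.06 + 0.1
= -1.36 + 0.1
= -1.26
Since z = -1.26 < 0, output = 0

0


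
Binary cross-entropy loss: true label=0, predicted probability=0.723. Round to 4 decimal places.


For y=0: Loss = -log(1-p)
= -log(1 - 0.723)
= -log(0.277)
= -(-1.2837)
= 1.2837

1.2837


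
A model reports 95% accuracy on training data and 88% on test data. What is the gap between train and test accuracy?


Gap = train_accuracy - test_accuracy
= 95 - 88
= 7%
This moderate gap may indicate mild overfitting.

7


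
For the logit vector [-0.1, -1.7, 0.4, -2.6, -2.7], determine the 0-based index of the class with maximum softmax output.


Softmax is a monotonic transformation, so it preserves the argmax.
We need to find the index of the maximum logit.
Index 0: -0.1
Index 1: -1.7
Index 2: 0.4
Index 3: -2.6
Index 4: -2.7
Maximum logit = 0.4 at index 2

2


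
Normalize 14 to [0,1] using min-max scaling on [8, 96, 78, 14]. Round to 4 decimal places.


Min = 8, Max = 96
Range = 96 - 8 = 88
Scaled = (x - min) / (max - min)
= (14 - 8) / 88
= 6 / 88
= 0.0682

0.0682


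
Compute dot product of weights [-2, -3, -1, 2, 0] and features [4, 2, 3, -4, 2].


Element-wise products:
-2 * 4 = -8
-3 * 2 = -6
-1 * 3 = -3
2 * -4 = -8
0 * 2 = 0
Sum = -8 + -6 + -3 + -8 + 0
= -25

-25


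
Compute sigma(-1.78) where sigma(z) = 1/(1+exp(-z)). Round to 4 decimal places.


sigmoid(z) = 1 / (1 + exp(-z))
exp(-(-1.78)) = exp(1.78) = 5.9299
1 + 5.9299 = 6.9299
1 / 6.9299 = 0.1443

0.1443


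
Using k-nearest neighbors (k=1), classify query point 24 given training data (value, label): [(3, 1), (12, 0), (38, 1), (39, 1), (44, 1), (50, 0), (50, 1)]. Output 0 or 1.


Distances from query 24:
Point 12 (class 0): distance = 12
K=1 nearest neighbors: classes = [0]
Votes for class 1: 0 / 1
Majority vote => class 0

0


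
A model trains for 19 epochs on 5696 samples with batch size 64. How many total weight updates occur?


Iterations per epoch = 5696 / 64 = 89
Total updates = iterations_per_epoch * epochs
= 89 * 19
= 1691

1691


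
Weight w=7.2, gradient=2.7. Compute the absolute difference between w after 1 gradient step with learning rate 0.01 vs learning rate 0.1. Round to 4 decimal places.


With lr=0.01: w_new = 7.2 - 0.01 * 2.7 = 7.173
With lr=0.1: w_new = 7.2 - 0.1 * 2.7 = 6.93
Absolute difference = |7.173 - 6.93|
= 0.2430

0.2430
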